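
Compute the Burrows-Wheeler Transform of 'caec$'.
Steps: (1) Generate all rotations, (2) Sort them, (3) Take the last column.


Rotations (sorted):
  0: $caec -> last char: c
  1: aec$c -> last char: c
  2: c$cae -> last char: e
  3: caec$ -> last char: $
  4: ec$ca -> last char: a


BWT = cce$a


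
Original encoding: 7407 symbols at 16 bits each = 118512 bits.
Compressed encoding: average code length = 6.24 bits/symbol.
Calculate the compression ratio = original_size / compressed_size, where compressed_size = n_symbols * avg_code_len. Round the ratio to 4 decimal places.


original_size = n_symbols * orig_bits = 7407 * 16 = 118512 bits
compressed_size = n_symbols * avg_code_len = 7407 * 6.24 = 46219.68 bits
ratio = original_size / compressed_size = 118512 / 46219.68 = 2.5641

Compression ratio = 2.5641


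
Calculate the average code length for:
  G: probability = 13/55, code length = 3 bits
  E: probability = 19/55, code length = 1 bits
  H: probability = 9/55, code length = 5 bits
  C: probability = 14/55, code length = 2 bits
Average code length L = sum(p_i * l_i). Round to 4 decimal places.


Weighted contributions p_i * l_i:
  G: (13/55) * 3 = 39/55
  E: (19/55) * 1 = 19/55
  H: (9/55) * 5 = 45/55
  C: (14/55) * 2 = 28/55
Sum = (39 + 19 + 45 + 28)/55 = 131/55

L = 131/55 = 2.3818 bits/symbol


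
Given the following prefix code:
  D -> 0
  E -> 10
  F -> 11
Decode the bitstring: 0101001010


Decoding step by step:
Bits 0 -> D
Bits 10 -> E
Bits 10 -> E
Bits 0 -> D
Bits 10 -> E
Bits 10 -> E


Decoded message: DEEDEE


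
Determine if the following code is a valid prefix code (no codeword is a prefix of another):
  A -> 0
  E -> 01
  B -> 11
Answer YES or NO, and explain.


Checking each pair (does one codeword prefix another?):
  A='0' vs E='01': prefix -- VIOLATION

NO -- this is NOT a valid prefix code. A (0) is a prefix of E (01).


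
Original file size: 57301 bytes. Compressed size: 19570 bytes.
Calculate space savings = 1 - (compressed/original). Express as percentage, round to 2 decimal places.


ratio = compressed/original = 19570/57301 = 0.34153
savings = 1 - ratio = 1 - 0.34153 = 0.65847
as a percentage: 0.65847 * 100 = 65.85%

Space savings = 1 - 19570/57301 = 65.85%


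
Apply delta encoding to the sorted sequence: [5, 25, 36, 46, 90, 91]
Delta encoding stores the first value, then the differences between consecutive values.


First value: 5
Deltas:
  25 - 5 = 20
  36 - 25 = 11
  46 - 36 = 10
  90 - 46 = 44
  91 - 90 = 1


Delta encoded: [5, 20, 11, 10, 44, 1]


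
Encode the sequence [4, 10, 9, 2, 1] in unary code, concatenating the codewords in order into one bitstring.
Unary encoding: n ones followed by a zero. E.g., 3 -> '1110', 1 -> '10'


Encode each number as n ones followed by a terminating 0:
  4 -> 11110 (5 bits)
  10 -> 11111111110 (11 bits)
  9 -> 1111111110 (10 bits)
  2 -> 110 (3 bits)
  1 -> 10 (2 bits)
Total length = 5 + 11 + 10 + 3 + 2 = 31 bits.

Unary([4, 10, 9, 2, 1]) = 1111011111111110111111111011010 (31 bits)


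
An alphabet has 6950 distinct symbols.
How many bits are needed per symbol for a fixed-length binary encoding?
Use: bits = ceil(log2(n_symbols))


log2(6950) = 12.7628
Bracket: 2^12 = 4096 < 6950 <= 2^13 = 8192
So ceil(log2(6950)) = 13

bits = ceil(log2(6950)) = ceil(12.7628) = 13 bits


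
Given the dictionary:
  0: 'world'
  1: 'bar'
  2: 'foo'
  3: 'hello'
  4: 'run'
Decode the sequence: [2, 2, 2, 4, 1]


Look up each index in the dictionary:
  2 -> 'foo'
  2 -> 'foo'
  2 -> 'foo'
  4 -> 'run'
  1 -> 'bar'

Decoded: "foo foo foo run bar"


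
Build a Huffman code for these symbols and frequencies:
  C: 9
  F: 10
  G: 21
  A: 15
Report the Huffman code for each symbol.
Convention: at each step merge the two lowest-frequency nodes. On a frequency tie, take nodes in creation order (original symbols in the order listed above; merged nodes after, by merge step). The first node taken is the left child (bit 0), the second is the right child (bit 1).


Huffman tree construction:
Step 1: Merge C(9) + F(10) = 19
Step 2: Merge A(15) + (C+F)(19) = 34
Step 3: Merge G(21) + (A+(C+F))(34) = 55
Read each symbol's code off the tree from the root (left child = 0, right child = 1).

Codes:
  C: 110 (length 3)
  F: 111 (length 3)
  G: 0 (length 1)
  A: 10 (length 2)
Average code length: 108/55 = 1.9636 bits/symbol


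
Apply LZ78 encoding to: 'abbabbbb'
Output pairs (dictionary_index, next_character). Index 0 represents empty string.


LZ78 encoding steps:
Dictionary: {0: ''}
Step 1: w='' (idx 0), next='a' -> output (0, 'a'), add 'a' as idx 1
Step 2: w='' (idx 0), next='b' -> output (0, 'b'), add 'b' as idx 2
Step 3: w='b' (idx 2), next='a' -> output (2, 'a'), add 'ba' as idx 3
Step 4: w='b' (idx 2), next='b' -> output (2, 'b'), add 'bb' as idx 4
Step 5: w='bb' (idx 4), end of input -> output (4, '')


Encoded: [(0, 'a'), (0, 'b'), (2, 'a'), (2, 'b'), (4, '')]


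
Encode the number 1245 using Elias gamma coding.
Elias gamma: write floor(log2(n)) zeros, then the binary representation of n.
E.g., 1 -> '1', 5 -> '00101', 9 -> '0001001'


num_bits = floor(log2(1245)) + 1 = 11
leading_zeros = num_bits - 1 = 10
binary(1245) = 10011011101

Elias gamma(1245) = '0000000000' + '10011011101' = 000000000010011011101 (21 bits)


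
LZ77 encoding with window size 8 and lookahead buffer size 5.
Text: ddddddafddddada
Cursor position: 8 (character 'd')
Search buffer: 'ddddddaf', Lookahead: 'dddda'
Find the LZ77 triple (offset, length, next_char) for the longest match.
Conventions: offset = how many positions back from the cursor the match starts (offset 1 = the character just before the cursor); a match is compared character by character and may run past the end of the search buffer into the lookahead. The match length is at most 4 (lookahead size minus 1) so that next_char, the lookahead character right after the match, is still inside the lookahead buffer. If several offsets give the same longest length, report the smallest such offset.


Try each offset into the search buffer:
  offset=1 (pos 7, char 'f'): match length 0
  offset=2 (pos 6, char 'a'): match length 0
  offset=3 (pos 5, char 'd'): match length 1
  offset=4 (pos 4, char 'd'): match length 2
  offset=5 (pos 3, char 'd'): match length 3
  offset=6 (pos 2, char 'd'): match length 4
  offset=7 (pos 1, char 'd'): match length 4
  offset=8 (pos 0, char 'd'): match length 4
Longest match has length 4, found at offsets 6, 7, 8; take the smallest, offset 6.
next_char = character at position 8 + 4 = 12 -> 'a'

Best match: offset=6, length=4 (matching 'dddd' starting at position 2)
LZ77 triple: (6, 4, 'a')


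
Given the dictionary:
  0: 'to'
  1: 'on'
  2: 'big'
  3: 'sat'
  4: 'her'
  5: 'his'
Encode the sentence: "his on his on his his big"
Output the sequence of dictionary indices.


Look up each word in the dictionary:
  'his' -> 5
  'on' -> 1
  'his' -> 5
  'on' -> 1
  'his' -> 5
  'his' -> 5
  'big' -> 2

Encoded: [5, 1, 5, 1, 5, 5, 2]


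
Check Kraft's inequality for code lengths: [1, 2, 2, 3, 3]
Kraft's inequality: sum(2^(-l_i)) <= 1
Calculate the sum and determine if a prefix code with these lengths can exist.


Sum = 2^(-1) + 2^(-2) + 2^(-2) + 2^(-3) + 2^(-3)
    = 0.5 + 0.25 + 0.25 + 0.125 + 0.125
    = 10/8 = 1.25
Since 1.25 > 1, Kraft's inequality is NOT satisfied.
A prefix code with these lengths CANNOT exist.

Kraft sum = 1.25. Not satisfied.


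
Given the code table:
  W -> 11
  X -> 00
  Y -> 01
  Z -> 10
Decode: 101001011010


Decoding:
10 -> Z
10 -> Z
01 -> Y
01 -> Y
10 -> Z
10 -> Z


Result: ZZYYZZ


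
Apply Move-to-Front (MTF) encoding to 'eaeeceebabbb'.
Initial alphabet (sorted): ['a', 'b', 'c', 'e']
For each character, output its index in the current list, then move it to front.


MTF encoding:
'e': index 3 in ['a', 'b', 'c', 'e'] -> ['e', 'a', 'b', 'c']
'a': index 1 in ['e', 'a', 'b', 'c'] -> ['a', 'e', 'b', 'c']
'e': index 1 in ['a', 'e', 'b', 'c'] -> ['e', 'a', 'b', 'c']
'e': index 0 in ['e', 'a', 'b', 'c'] -> ['e', 'a', 'b', 'c']
'c': index 3 in ['e', 'a', 'b', 'c'] -> ['c', 'e', 'a', 'b']
'e': index 1 in ['c', 'e', 'a', 'b'] -> ['e', 'c', 'a', 'b']
'e': index 0 in ['e', 'c', 'a', 'b'] -> ['e', 'c', 'a', 'b']
'b': index 3 in ['e', 'c', 'a', 'b'] -> ['b', 'e', 'c', 'a']
'a': index 3 in ['b', 'e', 'c', 'a'] -> ['a', 'b', 'e', 'c']
'b': index 1 in ['a', 'b', 'e', 'c'] -> ['b', 'a', 'e', 'c']
'b': index 0 in ['b', 'a', 'e', 'c'] -> ['b', 'a', 'e', 'c']
'b': index 0 in ['b', 'a', 'e', 'c'] -> ['b', 'a', 'e', 'c']


Output: [3, 1, 1, 0, 3, 1, 0, 3, 3, 1, 0, 0]


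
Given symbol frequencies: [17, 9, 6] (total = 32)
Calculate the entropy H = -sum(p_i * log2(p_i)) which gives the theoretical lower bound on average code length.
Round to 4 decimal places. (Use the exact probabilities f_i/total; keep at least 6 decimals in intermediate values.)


Per-symbol terms -p_i * log2(p_i) with p_i = f_i/32:
  p = 17/32 = 0.531250: log2(p) = -0.912537, -p*log2(p) = 0.484785
  p = 9/32 = 0.281250: log2(p) = -1.830075, -p*log2(p) = 0.514709
  p = 6/32 = 0.187500: log2(p) = -2.415037, -p*log2(p) = 0.452820
H = 0.484785 + 0.514709 + 0.452820 = 1.452314

H = 1.4523 bits/symbol


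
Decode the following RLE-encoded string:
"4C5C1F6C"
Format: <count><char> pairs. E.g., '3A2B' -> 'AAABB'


Expanding each <count><char> pair:
  4C -> 'CCCC'
  5C -> 'CCCCC'
  1F -> 'F'
  6C -> 'CCCCCC'

Decoded = CCCCCCCCCFCCCCCC


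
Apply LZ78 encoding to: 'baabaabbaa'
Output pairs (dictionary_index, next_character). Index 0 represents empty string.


LZ78 encoding steps:
Dictionary: {0: ''}
Step 1: w='' (idx 0), next='b' -> output (0, 'b'), add 'b' as idx 1
Step 2: w='' (idx 0), next='a' -> output (0, 'a'), add 'a' as idx 2
Step 3: w='a' (idx 2), next='b' -> output (2, 'b'), add 'ab' as idx 3
Step 4: w='a' (idx 2), next='a' -> output (2, 'a'), add 'aa' as idx 4
Step 5: w='b' (idx 1), next='b' -> output (1, 'b'), add 'bb' as idx 5
Step 6: w='aa' (idx 4), end of input -> output (4, '')


Encoded: [(0, 'b'), (0, 'a'), (2, 'b'), (2, 'a'), (1, 'b'), (4, '')]


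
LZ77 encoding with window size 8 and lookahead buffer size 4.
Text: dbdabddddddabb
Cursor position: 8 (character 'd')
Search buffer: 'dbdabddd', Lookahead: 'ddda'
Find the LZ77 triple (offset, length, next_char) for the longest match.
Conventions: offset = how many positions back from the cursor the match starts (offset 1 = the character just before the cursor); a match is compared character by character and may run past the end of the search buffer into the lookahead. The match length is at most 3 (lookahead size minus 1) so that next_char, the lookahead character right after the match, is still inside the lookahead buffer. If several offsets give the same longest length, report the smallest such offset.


Try each offset into the search buffer:
  offset=1 (pos 7, char 'd'): match length 3
  offset=2 (pos 6, char 'd'): match length 3
  offset=3 (pos 5, char 'd'): match length 3
  offset=4 (pos 4, char 'b'): match length 0
  offset=5 (pos 3, char 'a'): match length 0
  offset=6 (pos 2, char 'd'): match length 1
  offset=7 (pos 1, char 'b'): match length 0
  offset=8 (pos 0, char 'd'): match length 1
Longest match has length 3, found at offsets 1, 2, 3; take the smallest, offset 1.
next_char = character at position 8 + 3 = 11 -> 'a'

Best match: offset=1, length=3 (matching 'ddd' starting at position 7)
LZ77 triple: (1, 3, 'a')


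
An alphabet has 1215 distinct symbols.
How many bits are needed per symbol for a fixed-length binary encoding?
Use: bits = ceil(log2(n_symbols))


log2(1215) = 10.2467
Bracket: 2^10 = 1024 < 1215 <= 2^11 = 2048
So ceil(log2(1215)) = 11

bits = ceil(log2(1215)) = ceil(10.2467) = 11 bits


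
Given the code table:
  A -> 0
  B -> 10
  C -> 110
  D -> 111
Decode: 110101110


Decoding:
110 -> C
10 -> B
111 -> D
0 -> A


Result: CBDA


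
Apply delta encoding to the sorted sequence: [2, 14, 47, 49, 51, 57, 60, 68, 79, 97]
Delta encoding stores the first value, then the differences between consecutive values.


First value: 2
Deltas:
  14 - 2 = 12
  47 - 14 = 33
  49 - 47 = 2
  51 - 49 = 2
  57 - 51 = 6
  60 - 57 = 3
  68 - 60 = 8
  79 - 68 = 11
  97 - 79 = 18


Delta encoded: [2, 12, 33, 2, 2, 6, 3, 8, 11, 18]


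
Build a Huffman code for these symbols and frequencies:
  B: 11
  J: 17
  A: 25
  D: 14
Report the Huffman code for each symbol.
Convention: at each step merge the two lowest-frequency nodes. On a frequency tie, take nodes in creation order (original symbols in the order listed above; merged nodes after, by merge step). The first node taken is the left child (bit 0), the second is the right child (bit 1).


Huffman tree construction:
Step 1: Merge B(11) + D(14) = 25
Step 2: Merge J(17) + A(25) = 42
Step 3: Merge (B+D)(25) + (J+A)(42) = 67
Read each symbol's code off the tree from the root (left child = 0, right child = 1).

Codes:
  B: 00 (length 2)
  J: 10 (length 2)
  A: 11 (length 2)
  D: 01 (length 2)
Average code length: 134/67 = 2.0000 bits/symbol


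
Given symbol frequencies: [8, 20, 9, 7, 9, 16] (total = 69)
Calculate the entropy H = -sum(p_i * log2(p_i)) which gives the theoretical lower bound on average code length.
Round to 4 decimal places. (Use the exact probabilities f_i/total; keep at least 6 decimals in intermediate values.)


Per-symbol terms -p_i * log2(p_i) with p_i = f_i/69:
  p = 8/69 = 0.115942: log2(p) = -3.108524, -p*log2(p) = 0.360409
  p = 20/69 = 0.289855: log2(p) = -1.786596, -p*log2(p) = 0.517854
  p = 9/69 = 0.130435: log2(p) = -2.938599, -p*log2(p) = 0.383296
  p = 7/69 = 0.101449: log2(p) = -3.301170, -p*log2(p) = 0.334901
  p = 9/69 = 0.130435: log2(p) = -2.938599, -p*log2(p) = 0.383296
  p = 16/69 = 0.231884: log2(p) = -2.108524, -p*log2(p) = 0.488933
H = 0.360409 + 0.517854 + 0.383296 + 0.334901 + 0.383296 + 0.488933 = 2.468689

H = 2.4687 bits/symbol


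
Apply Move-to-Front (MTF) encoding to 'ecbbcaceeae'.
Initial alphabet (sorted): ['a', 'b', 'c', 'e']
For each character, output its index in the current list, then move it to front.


MTF encoding:
'e': index 3 in ['a', 'b', 'c', 'e'] -> ['e', 'a', 'b', 'c']
'c': index 3 in ['e', 'a', 'b', 'c'] -> ['c', 'e', 'a', 'b']
'b': index 3 in ['c', 'e', 'a', 'b'] -> ['b', 'c', 'e', 'a']
'b': index 0 in ['b', 'c', 'e', 'a'] -> ['b', 'c', 'e', 'a']
'c': index 1 in ['b', 'c', 'e', 'a'] -> ['c', 'b', 'e', 'a']
'a': index 3 in ['c', 'b', 'e', 'a'] -> ['a', 'c', 'b', 'e']
'c': index 1 in ['a', 'c', 'b', 'e'] -> ['c', 'a', 'b', 'e']
'e': index 3 in ['c', 'a', 'b', 'e'] -> ['e', 'c', 'a', 'b']
'e': index 0 in ['e', 'c', 'a', 'b'] -> ['e', 'c', 'a', 'b']
'a': index 2 in ['e', 'c', 'a', 'b'] -> ['a', 'e', 'c', 'b']
'e': index 1 in ['a', 'e', 'c', 'b'] -> ['e', 'a', 'c', 'b']


Output: [3, 3, 3, 0, 1, 3, 1, 3, 0, 2, 1]


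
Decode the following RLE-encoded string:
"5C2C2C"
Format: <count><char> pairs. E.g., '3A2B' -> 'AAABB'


Expanding each <count><char> pair:
  5C -> 'CCCCC'
  2C -> 'CC'
  2C -> 'CC'

Decoded = CCCCCCCCC


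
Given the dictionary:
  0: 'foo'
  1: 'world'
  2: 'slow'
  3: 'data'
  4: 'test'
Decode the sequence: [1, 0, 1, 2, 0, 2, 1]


Look up each index in the dictionary:
  1 -> 'world'
  0 -> 'foo'
  1 -> 'world'
  2 -> 'slow'
  0 -> 'foo'
  2 -> 'slow'
  1 -> 'world'

Decoded: "world foo world slow foo slow world"


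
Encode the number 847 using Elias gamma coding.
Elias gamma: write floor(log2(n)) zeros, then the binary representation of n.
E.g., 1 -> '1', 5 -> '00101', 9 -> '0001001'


num_bits = floor(log2(847)) + 1 = 10
leading_zeros = num_bits - 1 = 9
binary(847) = 1101001111

Elias gamma(847) = '000000000' + '1101001111' = 0000000001101001111 (19 bits)


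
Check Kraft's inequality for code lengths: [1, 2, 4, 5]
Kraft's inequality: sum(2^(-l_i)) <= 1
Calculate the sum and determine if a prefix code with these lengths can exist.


Sum = 2^(-1) + 2^(-2) + 2^(-4) + 2^(-5)
    = 0.5 + 0.25 + 0.0625 + 0.03125
    = 27/32 = 0.84375
Since 0.84375 <= 1, Kraft's inequality IS satisfied.
A prefix code with these lengths CAN exist.

Kraft sum = 0.84375. Satisfied.


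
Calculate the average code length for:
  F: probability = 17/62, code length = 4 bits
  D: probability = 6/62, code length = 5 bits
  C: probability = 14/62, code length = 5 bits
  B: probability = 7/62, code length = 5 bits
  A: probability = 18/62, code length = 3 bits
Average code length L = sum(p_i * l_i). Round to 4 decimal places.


Weighted contributions p_i * l_i:
  F: (17/62) * 4 = 68/62
  D: (6/62) * 5 = 30/62
  C: (14/62) * 5 = 70/62
  B: (7/62) * 5 = 35/62
  A: (18/62) * 3 = 54/62
Sum = (68 + 30 + 70 + 35 + 54)/62 = 257/62

L = 257/62 = 4.1452 bits/symbol


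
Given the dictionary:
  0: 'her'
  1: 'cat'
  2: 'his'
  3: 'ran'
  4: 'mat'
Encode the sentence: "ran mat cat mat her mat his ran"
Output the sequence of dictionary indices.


Look up each word in the dictionary:
  'ran' -> 3
  'mat' -> 4
  'cat' -> 1
  'mat' -> 4
  'her' -> 0
  'mat' -> 4
  'his' -> 2
  'ran' -> 3

Encoded: [3, 4, 1, 4, 0, 4, 2, 3]


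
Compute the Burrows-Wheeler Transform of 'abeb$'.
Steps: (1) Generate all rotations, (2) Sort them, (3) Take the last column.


Rotations (sorted):
  0: $abeb -> last char: b
  1: abeb$ -> last char: $
  2: b$abe -> last char: e
  3: beb$a -> last char: a
  4: eb$ab -> last char: b


BWT = b$eab


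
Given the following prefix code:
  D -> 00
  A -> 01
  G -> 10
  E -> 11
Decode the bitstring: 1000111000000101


Decoding step by step:
Bits 10 -> G
Bits 00 -> D
Bits 11 -> E
Bits 10 -> G
Bits 00 -> D
Bits 00 -> D
Bits 01 -> A
Bits 01 -> A


Decoded message: GDEGDDAA


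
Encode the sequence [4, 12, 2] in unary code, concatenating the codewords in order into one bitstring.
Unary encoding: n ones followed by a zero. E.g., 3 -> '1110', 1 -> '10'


Encode each number as n ones followed by a terminating 0:
  4 -> 11110 (5 bits)
  12 -> 1111111111110 (13 bits)
  2 -> 110 (3 bits)
Total length = 5 + 13 + 3 = 21 bits.

Unary([4, 12, 2]) = 111101111111111110110 (21 bits)


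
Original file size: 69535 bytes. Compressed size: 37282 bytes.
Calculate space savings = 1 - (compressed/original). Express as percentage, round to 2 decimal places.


ratio = compressed/original = 37282/69535 = 0.536162
savings = 1 - ratio = 1 - 0.536162 = 0.463838
as a percentage: 0.463838 * 100 = 46.38%

Space savings = 1 - 37282/69535 = 46.38%


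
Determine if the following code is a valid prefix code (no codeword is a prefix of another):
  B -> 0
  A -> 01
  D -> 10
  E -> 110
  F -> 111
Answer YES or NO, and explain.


Checking each pair (does one codeword prefix another?):
  B='0' vs A='01': prefix -- VIOLATION

NO -- this is NOT a valid prefix code. B (0) is a prefix of A (01).


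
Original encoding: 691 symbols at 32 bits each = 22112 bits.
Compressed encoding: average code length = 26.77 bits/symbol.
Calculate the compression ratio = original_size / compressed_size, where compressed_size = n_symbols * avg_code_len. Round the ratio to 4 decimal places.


original_size = n_symbols * orig_bits = 691 * 32 = 22112 bits
compressed_size = n_symbols * avg_code_len = 691 * 26.77 = 18498.07 bits
ratio = original_size / compressed_size = 22112 / 18498.07 = 1.1954

Compression ratio = 1.1954


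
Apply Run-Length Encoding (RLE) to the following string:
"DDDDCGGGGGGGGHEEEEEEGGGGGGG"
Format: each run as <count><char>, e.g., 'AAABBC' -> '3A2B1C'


Scanning runs left to right:
  i=0: run of 'D' x 4 -> '4D'
  i=4: run of 'C' x 1 -> '1C'
  i=5: run of 'G' x 8 -> '8G'
  i=13: run of 'H' x 1 -> '1H'
  i=14: run of 'E' x 6 -> '6E'
  i=20: run of 'G' x 7 -> '7G'

RLE = 4D1C8G1H6E7G


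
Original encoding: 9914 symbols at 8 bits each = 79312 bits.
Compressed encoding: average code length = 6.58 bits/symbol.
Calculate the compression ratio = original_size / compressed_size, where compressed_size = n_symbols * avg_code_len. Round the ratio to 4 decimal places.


original_size = n_symbols * orig_bits = 9914 * 8 = 79312 bits
compressed_size = n_symbols * avg_code_len = 9914 * 6.58 = 65234.12 bits
ratio = original_size / compressed_size = 79312 / 65234.12 = 1.2158

Compression ratio = 1.2158


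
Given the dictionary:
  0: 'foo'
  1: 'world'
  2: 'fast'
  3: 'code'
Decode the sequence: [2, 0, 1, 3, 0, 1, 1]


Look up each index in the dictionary:
  2 -> 'fast'
  0 -> 'foo'
  1 -> 'world'
  3 -> 'code'
  0 -> 'foo'
  1 -> 'world'
  1 -> 'world'

Decoded: "fast foo world code foo world world"


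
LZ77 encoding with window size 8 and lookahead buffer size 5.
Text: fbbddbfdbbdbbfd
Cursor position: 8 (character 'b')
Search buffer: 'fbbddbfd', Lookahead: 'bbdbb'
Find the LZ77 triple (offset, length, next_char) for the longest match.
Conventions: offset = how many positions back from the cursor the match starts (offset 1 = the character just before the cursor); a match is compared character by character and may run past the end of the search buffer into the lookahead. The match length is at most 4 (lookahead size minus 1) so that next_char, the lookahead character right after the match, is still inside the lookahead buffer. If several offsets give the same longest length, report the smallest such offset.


Try each offset into the search buffer:
  offset=1 (pos 7, char 'd'): match length 0
  offset=2 (pos 6, char 'f'): match length 0
  offset=3 (pos 5, char 'b'): match length 1
  offset=4 (pos 4, char 'd'): match length 0
  offset=5 (pos 3, char 'd'): match length 0
  offset=6 (pos 2, char 'b'): match length 1
  offset=7 (pos 1, char 'b'): match length 3
  offset=8 (pos 0, char 'f'): match length 0
Longest match has length 3 at offset 7.
next_char = character at position 8 + 3 = 11 -> 'b'

Best match: offset=7, length=3 (matching 'bbd' starting at position 1)
LZ77 triple: (7, 3, 'b')


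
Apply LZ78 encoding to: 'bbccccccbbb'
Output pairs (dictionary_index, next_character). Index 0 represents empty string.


LZ78 encoding steps:
Dictionary: {0: ''}
Step 1: w='' (idx 0), next='b' -> output (0, 'b'), add 'b' as idx 1
Step 2: w='b' (idx 1), next='c' -> output (1, 'c'), add 'bc' as idx 2
Step 3: w='' (idx 0), next='c' -> output (0, 'c'), add 'c' as idx 3
Step 4: w='c' (idx 3), next='c' -> output (3, 'c'), add 'cc' as idx 4
Step 5: w='cc' (idx 4), next='b' -> output (4, 'b'), add 'ccb' as idx 5
Step 6: w='b' (idx 1), next='b' -> output (1, 'b'), add 'bb' as idx 6


Encoded: [(0, 'b'), (1, 'c'), (0, 'c'), (3, 'c'), (4, 'b'), (1, 'b')]


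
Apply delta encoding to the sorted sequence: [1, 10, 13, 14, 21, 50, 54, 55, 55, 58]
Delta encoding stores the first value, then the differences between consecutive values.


First value: 1
Deltas:
  10 - 1 = 9
  13 - 10 = 3
  14 - 13 = 1
  21 - 14 = 7
  50 - 21 = 29
  54 - 50 = 4
  55 - 54 = 1
  55 - 55 = 0
  58 - 55 = 3


Delta encoded: [1, 9, 3, 1, 7, 29, 4, 1, 0, 3]


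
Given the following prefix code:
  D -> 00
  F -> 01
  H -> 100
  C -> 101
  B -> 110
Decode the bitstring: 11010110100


Decoding step by step:
Bits 110 -> B
Bits 101 -> C
Bits 101 -> C
Bits 00 -> D


Decoded message: BCCD


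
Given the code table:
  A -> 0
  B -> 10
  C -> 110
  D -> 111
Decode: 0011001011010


Decoding:
0 -> A
0 -> A
110 -> C
0 -> A
10 -> B
110 -> C
10 -> B


Result: AACABCB


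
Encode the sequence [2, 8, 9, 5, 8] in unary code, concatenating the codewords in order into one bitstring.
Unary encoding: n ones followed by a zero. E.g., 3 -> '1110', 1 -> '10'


Encode each number as n ones followed by a terminating 0:
  2 -> 110 (3 bits)
  8 -> 111111110 (9 bits)
  9 -> 1111111110 (10 bits)
  5 -> 111110 (6 bits)
  8 -> 111111110 (9 bits)
Total length = 3 + 9 + 10 + 6 + 9 = 37 bits.

Unary([2, 8, 9, 5, 8]) = 1101111111101111111110111110111111110 (37 bits)


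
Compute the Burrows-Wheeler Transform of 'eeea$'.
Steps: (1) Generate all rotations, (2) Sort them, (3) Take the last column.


Rotations (sorted):
  0: $eeea -> last char: a
  1: a$eee -> last char: e
  2: ea$ee -> last char: e
  3: eea$e -> last char: e
  4: eeea$ -> last char: $


BWT = aeee$


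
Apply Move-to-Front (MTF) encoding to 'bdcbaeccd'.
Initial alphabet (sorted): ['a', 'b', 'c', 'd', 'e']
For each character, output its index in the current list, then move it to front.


MTF encoding:
'b': index 1 in ['a', 'b', 'c', 'd', 'e'] -> ['b', 'a', 'c', 'd', 'e']
'd': index 3 in ['b', 'a', 'c', 'd', 'e'] -> ['d', 'b', 'a', 'c', 'e']
'c': index 3 in ['d', 'b', 'a', 'c', 'e'] -> ['c', 'd', 'b', 'a', 'e']
'b': index 2 in ['c', 'd', 'b', 'a', 'e'] -> ['b', 'c', 'd', 'a', 'e']
'a': index 3 in ['b', 'c', 'd', 'a', 'e'] -> ['a', 'b', 'c', 'd', 'e']
'e': index 4 in ['a', 'b', 'c', 'd', 'e'] -> ['e', 'a', 'b', 'c', 'd']
'c': index 3 in ['e', 'a', 'b', 'c', 'd'] -> ['c', 'e', 'a', 'b', 'd']
'c': index 0 in ['c', 'e', 'a', 'b', 'd'] -> ['c', 'e', 'a', 'b', 'd']
'd': index 4 in ['c', 'e', 'a', 'b', 'd'] -> ['d', 'c', 'e', 'a', 'b']


Output: [1, 3, 3, 2, 3, 4, 3, 0, 4]


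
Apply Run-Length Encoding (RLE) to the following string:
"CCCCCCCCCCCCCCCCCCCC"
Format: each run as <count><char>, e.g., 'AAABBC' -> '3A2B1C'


Scanning runs left to right:
  i=0: run of 'C' x 20 -> '20C'

RLE = 20C


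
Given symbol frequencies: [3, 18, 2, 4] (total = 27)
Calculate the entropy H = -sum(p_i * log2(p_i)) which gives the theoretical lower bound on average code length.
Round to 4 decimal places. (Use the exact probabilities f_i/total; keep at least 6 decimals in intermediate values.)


Per-symbol terms -p_i * log2(p_i) with p_i = f_i/27:
  p = 3/27 = 0.111111: log2(p) = -3.169925, -p*log2(p) = 0.352214
  p = 18/27 = 0.666667: log2(p) = -0.584963, -p*log2(p) = 0.389975
  p = 2/27 = 0.074074: log2(p) = -3.754888, -p*log2(p) = 0.278140
  p = 4/27 = 0.148148: log2(p) = -2.754888, -p*log2(p) = 0.408131
H = 0.352214 + 0.389975 + 0.278140 + 0.408131 = 1.428460

H = 1.4285 bits/symbol


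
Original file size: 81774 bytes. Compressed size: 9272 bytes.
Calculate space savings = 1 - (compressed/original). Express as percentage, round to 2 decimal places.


ratio = compressed/original = 9272/81774 = 0.113386
savings = 1 - ratio = 1 - 0.113386 = 0.886614
as a percentage: 0.886614 * 100 = 88.66%

Space savings = 1 - 9272/81774 = 88.66%


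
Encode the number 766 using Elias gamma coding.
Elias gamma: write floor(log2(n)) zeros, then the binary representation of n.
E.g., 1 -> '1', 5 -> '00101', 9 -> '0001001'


num_bits = floor(log2(766)) + 1 = 10
leading_zeros = num_bits - 1 = 9
binary(766) = 1011111110

Elias gamma(766) = '000000000' + '1011111110' = 0000000001011111110 (19 bits)


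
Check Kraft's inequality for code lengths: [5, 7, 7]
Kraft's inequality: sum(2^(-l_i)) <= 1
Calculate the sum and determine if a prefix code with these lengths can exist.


Sum = 2^(-5) + 2^(-7) + 2^(-7)
    = 0.03125 + 0.0078125 + 0.0078125
    = 6/128 = 0.046875
Since 0.046875 <= 1, Kraft's inequality IS satisfied.
A prefix code with these lengths CAN exist.

Kraft sum = 0.046875. Satisfied.


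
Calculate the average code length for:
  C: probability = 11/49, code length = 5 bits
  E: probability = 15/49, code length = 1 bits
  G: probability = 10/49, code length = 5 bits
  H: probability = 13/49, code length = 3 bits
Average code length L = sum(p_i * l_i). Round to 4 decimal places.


Weighted contributions p_i * l_i:
  C: (11/49) * 5 = 55/49
  E: (15/49) * 1 = 15/49
  G: (10/49) * 5 = 50/49
  H: (13/49) * 3 = 39/49
Sum = (55 + 15 + 50 + 39)/49 = 159/49

L = 159/49 = 3.2449 bits/symbol


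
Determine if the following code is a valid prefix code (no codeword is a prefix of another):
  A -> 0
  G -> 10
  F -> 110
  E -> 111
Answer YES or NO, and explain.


Checking each pair (does one codeword prefix another?):
  A='0' vs G='10': no prefix
  A='0' vs F='110': no prefix
  A='0' vs E='111': no prefix
  G='10' vs A='0': no prefix
  G='10' vs F='110': no prefix
  G='10' vs E='111': no prefix
  F='110' vs A='0': no prefix
  F='110' vs G='10': no prefix
  F='110' vs E='111': no prefix
  E='111' vs A='0': no prefix
  E='111' vs G='10': no prefix
  E='111' vs F='110': no prefix
No violation found over all pairs.

YES -- this is a valid prefix code. No codeword is a prefix of any other codeword.


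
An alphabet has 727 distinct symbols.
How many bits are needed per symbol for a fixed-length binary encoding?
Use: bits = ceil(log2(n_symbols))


log2(727) = 9.5058
Bracket: 2^9 = 512 < 727 <= 2^10 = 1024
So ceil(log2(727)) = 10

bits = ceil(log2(727)) = ceil(9.5058) = 10 bits


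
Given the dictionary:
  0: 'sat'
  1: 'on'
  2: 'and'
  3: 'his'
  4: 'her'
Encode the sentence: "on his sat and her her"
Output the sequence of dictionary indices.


Look up each word in the dictionary:
  'on' -> 1
  'his' -> 3
  'sat' -> 0
  'and' -> 2
  'her' -> 4
  'her' -> 4

Encoded: [1, 3, 0, 2, 4, 4]


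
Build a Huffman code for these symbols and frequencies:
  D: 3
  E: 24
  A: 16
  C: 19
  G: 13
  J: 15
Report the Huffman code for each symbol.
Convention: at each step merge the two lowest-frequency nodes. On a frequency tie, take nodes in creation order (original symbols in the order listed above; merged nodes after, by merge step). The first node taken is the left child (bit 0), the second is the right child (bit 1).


Huffman tree construction:
Step 1: Merge D(3) + G(13) = 16
Step 2: Merge J(15) + A(16) = 31
Step 3: Merge (D+G)(16) + C(19) = 35
Step 4: Merge E(24) + (J+A)(31) = 55
Step 5: Merge ((D+G)+C)(35) + (E+(J+A))(55) = 90
Read each symbol's code off the tree from the root (left child = 0, right child = 1).

Codes:
  D: 000 (length 3)
  E: 10 (length 2)
  A: 111 (length 3)
  C: 01 (length 2)
  G: 001 (length 3)
  J: 110 (length 3)
Average code length: 227/90 = 2.5222 bits/symbol


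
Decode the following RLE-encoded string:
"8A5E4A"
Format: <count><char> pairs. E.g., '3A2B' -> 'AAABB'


Expanding each <count><char> pair:
  8A -> 'AAAAAAAA'
  5E -> 'EEEEE'
  4A -> 'AAAA'

Decoded = AAAAAAAAEEEEEAAAA


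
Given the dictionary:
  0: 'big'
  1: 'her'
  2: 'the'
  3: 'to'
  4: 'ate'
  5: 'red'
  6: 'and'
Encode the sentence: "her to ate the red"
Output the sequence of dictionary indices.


Look up each word in the dictionary:
  'her' -> 1
  'to' -> 3
  'ate' -> 4
  'the' -> 2
  'red' -> 5

Encoded: [1, 3, 4, 2, 5]


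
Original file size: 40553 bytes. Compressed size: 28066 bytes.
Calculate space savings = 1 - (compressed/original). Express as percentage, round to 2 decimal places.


ratio = compressed/original = 28066/40553 = 0.692082
savings = 1 - ratio = 1 - 0.692082 = 0.307918
as a percentage: 0.307918 * 100 = 30.79%

Space savings = 1 - 28066/40553 = 30.79%


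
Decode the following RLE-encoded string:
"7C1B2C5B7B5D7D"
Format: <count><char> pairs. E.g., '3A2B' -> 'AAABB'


Expanding each <count><char> pair:
  7C -> 'CCCCCCC'
  1B -> 'B'
  2C -> 'CC'
  5B -> 'BBBBB'
  7B -> 'BBBBBBB'
  5D -> 'DDDDD'
  7D -> 'DDDDDDD'

Decoded = CCCCCCCBCCBBBBBBBBBBBBDDDDDDDDDDDD


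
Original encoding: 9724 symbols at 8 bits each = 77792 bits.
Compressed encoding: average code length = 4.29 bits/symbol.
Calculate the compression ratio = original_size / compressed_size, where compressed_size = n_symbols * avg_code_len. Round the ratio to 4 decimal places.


original_size = n_symbols * orig_bits = 9724 * 8 = 77792 bits
compressed_size = n_symbols * avg_code_len = 9724 * 4.29 = 41715.96 bits
ratio = original_size / compressed_size = 77792 / 41715.96 = 1.8648

Compression ratio = 1.8648


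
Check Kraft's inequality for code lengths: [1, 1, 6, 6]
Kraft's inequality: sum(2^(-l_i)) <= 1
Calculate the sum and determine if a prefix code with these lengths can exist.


Sum = 2^(-1) + 2^(-1) + 2^(-6) + 2^(-6)
    = 0.5 + 0.5 + 0.015625 + 0.015625
    = 66/64 = 1.03125
Since 1.03125 > 1, Kraft's inequality is NOT satisfied.
A prefix code with these lengths CANNOT exist.

Kraft sum = 1.03125. Not satisfied.


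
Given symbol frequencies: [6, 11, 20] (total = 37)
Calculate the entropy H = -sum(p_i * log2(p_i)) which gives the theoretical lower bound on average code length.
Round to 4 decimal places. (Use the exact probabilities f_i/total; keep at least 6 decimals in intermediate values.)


Per-symbol terms -p_i * log2(p_i) with p_i = f_i/37:
  p = 6/37 = 0.162162: log2(p) = -2.624491, -p*log2(p) = 0.425593
  p = 11/37 = 0.297297: log2(p) = -1.750022, -p*log2(p) = 0.520277
  p = 20/37 = 0.540541: log2(p) = -0.887525, -p*log2(p) = 0.479743
H = 0.425593 + 0.520277 + 0.479743 = 1.425613

H = 1.4256 bits/symbol


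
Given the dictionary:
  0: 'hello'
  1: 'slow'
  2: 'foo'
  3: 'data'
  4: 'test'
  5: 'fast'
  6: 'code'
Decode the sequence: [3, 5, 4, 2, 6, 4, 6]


Look up each index in the dictionary:
  3 -> 'data'
  5 -> 'fast'
  4 -> 'test'
  2 -> 'foo'
  6 -> 'code'
  4 -> 'test'
  6 -> 'code'

Decoded: "data fast test foo code test code"


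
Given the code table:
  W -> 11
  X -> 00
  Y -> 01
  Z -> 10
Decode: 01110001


Decoding:
01 -> Y
11 -> W
00 -> X
01 -> Y


Result: YWXY


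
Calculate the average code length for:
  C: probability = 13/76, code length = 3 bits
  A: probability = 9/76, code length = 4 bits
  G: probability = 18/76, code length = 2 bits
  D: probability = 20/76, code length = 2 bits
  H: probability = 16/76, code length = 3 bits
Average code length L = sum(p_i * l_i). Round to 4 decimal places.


Weighted contributions p_i * l_i:
  C: (13/76) * 3 = 39/76
  A: (9/76) * 4 = 36/76
  G: (18/76) * 2 = 36/76
  D: (20/76) * 2 = 40/76
  H: (16/76) * 3 = 48/76
Sum = (39 + 36 + 36 + 40 + 48)/76 = 199/76

L = 199/76 = 2.6184 bits/symbol


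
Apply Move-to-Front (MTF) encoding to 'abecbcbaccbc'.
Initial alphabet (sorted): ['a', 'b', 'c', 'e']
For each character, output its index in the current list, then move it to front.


MTF encoding:
'a': index 0 in ['a', 'b', 'c', 'e'] -> ['a', 'b', 'c', 'e']
'b': index 1 in ['a', 'b', 'c', 'e'] -> ['b', 'a', 'c', 'e']
'e': index 3 in ['b', 'a', 'c', 'e'] -> ['e', 'b', 'a', 'c']
'c': index 3 in ['e', 'b', 'a', 'c'] -> ['c', 'e', 'b', 'a']
'b': index 2 in ['c', 'e', 'b', 'a'] -> ['b', 'c', 'e', 'a']
'c': index 1 in ['b', 'c', 'e', 'a'] -> ['c', 'b', 'e', 'a']
'b': index 1 in ['c', 'b', 'e', 'a'] -> ['b', 'c', 'e', 'a']
'a': index 3 in ['b', 'c', 'e', 'a'] -> ['a', 'b', 'c', 'e']
'c': index 2 in ['a', 'b', 'c', 'e'] -> ['c', 'a', 'b', 'e']
'c': index 0 in ['c', 'a', 'b', 'e'] -> ['c', 'a', 'b', 'e']
'b': index 2 in ['c', 'a', 'b', 'e'] -> ['b', 'c', 'a', 'e']
'c': index 1 in ['b', 'c', 'a', 'e'] -> ['c', 'b', 'a', 'e']


Output: [0, 1, 3, 3, 2, 1, 1, 3, 2, 0, 2, 1]


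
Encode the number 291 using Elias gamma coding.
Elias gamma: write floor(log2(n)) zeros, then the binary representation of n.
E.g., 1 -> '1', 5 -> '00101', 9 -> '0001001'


num_bits = floor(log2(291)) + 1 = 9
leading_zeros = num_bits - 1 = 8
binary(291) = 100100011

Elias gamma(291) = '00000000' + '100100011' = 00000000100100011 (17 bits)


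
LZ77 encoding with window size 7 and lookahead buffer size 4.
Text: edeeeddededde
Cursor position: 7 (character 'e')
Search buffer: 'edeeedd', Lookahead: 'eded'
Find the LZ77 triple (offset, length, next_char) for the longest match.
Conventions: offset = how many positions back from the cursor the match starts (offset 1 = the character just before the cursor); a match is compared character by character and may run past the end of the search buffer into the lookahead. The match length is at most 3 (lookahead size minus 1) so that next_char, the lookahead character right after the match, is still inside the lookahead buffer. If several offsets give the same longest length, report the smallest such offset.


Try each offset into the search buffer:
  offset=1 (pos 6, char 'd'): match length 0
  offset=2 (pos 5, char 'd'): match length 0
  offset=3 (pos 4, char 'e'): match length 2
  offset=4 (pos 3, char 'e'): match length 1
  offset=5 (pos 2, char 'e'): match length 1
  offset=6 (pos 1, char 'd'): match length 0
  offset=7 (pos 0, char 'e'): match length 3
Longest match has length 3 at offset 7.
next_char = character at position 7 + 3 = 10 -> 'd'

Best match: offset=7, length=3 (matching 'ede' starting at position 0)
LZ77 triple: (7, 3, 'd')


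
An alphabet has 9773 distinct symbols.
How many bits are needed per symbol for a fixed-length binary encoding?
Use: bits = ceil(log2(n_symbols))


log2(9773) = 13.2546
Bracket: 2^13 = 8192 < 9773 <= 2^14 = 16384
So ceil(log2(9773)) = 14

bits = ceil(log2(9773)) = ceil(13.2546) = 14 bits


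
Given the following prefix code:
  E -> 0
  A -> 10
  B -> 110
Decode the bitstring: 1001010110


Decoding step by step:
Bits 10 -> A
Bits 0 -> E
Bits 10 -> A
Bits 10 -> A
Bits 110 -> B


Decoded message: AEAAB


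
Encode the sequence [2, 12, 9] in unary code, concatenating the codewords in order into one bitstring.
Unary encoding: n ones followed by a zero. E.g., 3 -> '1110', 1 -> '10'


Encode each number as n ones followed by a terminating 0:
  2 -> 110 (3 bits)
  12 -> 1111111111110 (13 bits)
  9 -> 1111111110 (10 bits)
Total length = 3 + 13 + 10 = 26 bits.

Unary([2, 12, 9]) = 11011111111111101111111110 (26 bits)


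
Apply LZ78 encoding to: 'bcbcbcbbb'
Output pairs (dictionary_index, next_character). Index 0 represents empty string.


LZ78 encoding steps:
Dictionary: {0: ''}
Step 1: w='' (idx 0), next='b' -> output (0, 'b'), add 'b' as idx 1
Step 2: w='' (idx 0), next='c' -> output (0, 'c'), add 'c' as idx 2
Step 3: w='b' (idx 1), next='c' -> output (1, 'c'), add 'bc' as idx 3
Step 4: w='bc' (idx 3), next='b' -> output (3, 'b'), add 'bcb' as idx 4
Step 5: w='b' (idx 1), next='b' -> output (1, 'b'), add 'bb' as idx 5


Encoded: [(0, 'b'), (0, 'c'), (1, 'c'), (3, 'b'), (1, 'b')]


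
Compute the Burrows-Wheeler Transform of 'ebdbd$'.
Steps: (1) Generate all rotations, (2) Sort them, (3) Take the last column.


Rotations (sorted):
  0: $ebdbd -> last char: d
  1: bd$ebd -> last char: d
  2: bdbd$e -> last char: e
  3: d$ebdb -> last char: b
  4: dbd$eb -> last char: b
  5: ebdbd$ -> last char: $


BWT = ddebb$


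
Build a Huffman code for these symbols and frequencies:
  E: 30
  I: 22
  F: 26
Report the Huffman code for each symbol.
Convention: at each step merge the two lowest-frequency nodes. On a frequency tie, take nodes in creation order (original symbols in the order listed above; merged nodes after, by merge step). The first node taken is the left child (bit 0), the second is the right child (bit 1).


Huffman tree construction:
Step 1: Merge I(22) + F(26) = 48
Step 2: Merge E(30) + (I+F)(48) = 78
Read each symbol's code off the tree from the root (left child = 0, right child = 1).

Codes:
  E: 0 (length 1)
  I: 10 (length 2)
  F: 11 (length 2)
Average code length: 126/78 = 1.6154 bits/symbol


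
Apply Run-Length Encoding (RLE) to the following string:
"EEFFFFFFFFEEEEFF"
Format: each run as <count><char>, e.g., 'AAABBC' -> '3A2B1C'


Scanning runs left to right:
  i=0: run of 'E' x 2 -> '2E'
  i=2: run of 'F' x 8 -> '8F'
  i=10: run of 'E' x 4 -> '4E'
  i=14: run of 'F' x 2 -> '2F'

RLE = 2E8F4E2F


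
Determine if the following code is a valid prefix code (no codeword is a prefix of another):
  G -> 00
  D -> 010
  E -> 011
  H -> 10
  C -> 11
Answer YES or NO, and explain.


Checking each pair (does one codeword prefix another?):
  G='00' vs D='010': no prefix
  G='00' vs E='011': no prefix
  G='00' vs H='10': no prefix
  G='00' vs C='11': no prefix
  D='010' vs G='00': no prefix
  D='010' vs E='011': no prefix
  D='010' vs H='10': no prefix
  D='010' vs C='11': no prefix
  E='011' vs G='00': no prefix
  E='011' vs D='010': no prefix
  E='011' vs H='10': no prefix
  E='011' vs C='11': no prefix
  H='10' vs G='00': no prefix
  H='10' vs D='010': no prefix
  H='10' vs E='011': no prefix
  H='10' vs C='11': no prefix
  C='11' vs G='00': no prefix
  C='11' vs D='010': no prefix
  C='11' vs E='011': no prefix
  C='11' vs H='10': no prefix
No violation found over all pairs.

YES -- this is a valid prefix code. No codeword is a prefix of any other codeword.


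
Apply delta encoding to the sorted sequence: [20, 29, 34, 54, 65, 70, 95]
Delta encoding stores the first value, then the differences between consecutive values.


First value: 20
Deltas:
  29 - 20 = 9
  34 - 29 = 5
  54 - 34 = 20
  65 - 54 = 11
  70 - 65 = 5
  95 - 70 = 25


Delta encoded: [20, 9, 5, 20, 11, 5, 25]
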